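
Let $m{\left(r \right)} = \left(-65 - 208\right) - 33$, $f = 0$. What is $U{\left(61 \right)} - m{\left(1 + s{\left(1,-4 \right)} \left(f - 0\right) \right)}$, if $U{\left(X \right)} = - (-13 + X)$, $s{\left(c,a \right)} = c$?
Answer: $258$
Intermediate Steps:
$U{\left(X \right)} = 13 - X$
$m{\left(r \right)} = -306$ ($m{\left(r \right)} = -273 - 33 = -306$)
$U{\left(61 \right)} - m{\left(1 + s{\left(1,-4 \right)} \left(f - 0\right) \right)} = \left(13 - 61\right) - -306 = \left(13 - 61\right) + 306 = -48 + 306 = 258$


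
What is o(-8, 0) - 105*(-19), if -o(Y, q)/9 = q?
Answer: 1995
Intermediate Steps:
o(Y, q) = -9*q
o(-8, 0) - 105*(-19) = -9*0 - 105*(-19) = 0 + 1995 = 1995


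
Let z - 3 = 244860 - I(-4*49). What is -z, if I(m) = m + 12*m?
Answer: -247411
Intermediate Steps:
I(m) = 13*m
z = 247411 (z = 3 + (244860 - 13*(-4*49)) = 3 + (244860 - 13*(-196)) = 3 + (244860 - 1*(-2548)) = 3 + (244860 + 2548) = 3 + 247408 = 247411)
-z = -1*247411 = -247411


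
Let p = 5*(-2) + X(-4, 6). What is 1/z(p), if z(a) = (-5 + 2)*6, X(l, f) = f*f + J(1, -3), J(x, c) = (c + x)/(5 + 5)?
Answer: -1/18 ≈ -0.055556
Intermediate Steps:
J(x, c) = c/10 + x/10 (J(x, c) = (c + x)/10 = (c + x)*(⅒) = c/10 + x/10)
X(l, f) = -⅕ + f² (X(l, f) = f*f + ((⅒)*(-3) + (⅒)*1) = f² + (-3/10 + ⅒) = f² - ⅕ = -⅕ + f²)
p = 129/5 (p = 5*(-2) + (-⅕ + 6²) = -10 + (-⅕ + 36) = -10 + 179/5 = 129/5 ≈ 25.800)
z(a) = -18 (z(a) = -3*6 = -18)
1/z(p) = 1/(-18) = -1/18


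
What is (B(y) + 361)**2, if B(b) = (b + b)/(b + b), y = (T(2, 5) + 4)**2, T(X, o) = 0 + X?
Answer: 131044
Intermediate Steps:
T(X, o) = X
y = 36 (y = (2 + 4)**2 = 6**2 = 36)
B(b) = 1 (B(b) = (2*b)/((2*b)) = (2*b)*(1/(2*b)) = 1)
(B(y) + 361)**2 = (1 + 361)**2 = 362**2 = 131044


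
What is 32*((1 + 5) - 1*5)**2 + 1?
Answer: 33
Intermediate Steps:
32*((1 + 5) - 1*5)**2 + 1 = 32*(6 - 5)**2 + 1 = 32*1**2 + 1 = 32*1 + 1 = 32 + 1 = 33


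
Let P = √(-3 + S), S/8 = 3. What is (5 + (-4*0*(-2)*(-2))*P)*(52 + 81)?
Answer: 665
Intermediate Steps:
S = 24 (S = 8*3 = 24)
P = √21 (P = √(-3 + 24) = √21 ≈ 4.5826)
(5 + (-4*0*(-2)*(-2))*P)*(52 + 81) = (5 + (-4*0*(-2)*(-2))*√21)*(52 + 81) = (5 + (-0*(-2))*√21)*133 = (5 + (-4*0)*√21)*133 = (5 + 0*√21)*133 = (5 + 0)*133 = 5*133 = 665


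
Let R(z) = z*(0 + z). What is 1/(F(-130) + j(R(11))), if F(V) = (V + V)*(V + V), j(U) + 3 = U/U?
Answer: 1/67598 ≈ 1.4793e-5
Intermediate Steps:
R(z) = z² (R(z) = z*z = z²)
j(U) = -2 (j(U) = -3 + U/U = -3 + 1 = -2)
F(V) = 4*V² (F(V) = (2*V)*(2*V) = 4*V²)
1/(F(-130) + j(R(11))) = 1/(4*(-130)² - 2) = 1/(4*16900 - 2) = 1/(67600 - 2) = 1/67598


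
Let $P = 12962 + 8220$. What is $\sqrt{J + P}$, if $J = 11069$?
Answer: $\sqrt{32251} \approx 179.59$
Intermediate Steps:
$P = 21182$
$\sqrt{J + P} = \sqrt{11069 + 21182} = \sqrt{32251}$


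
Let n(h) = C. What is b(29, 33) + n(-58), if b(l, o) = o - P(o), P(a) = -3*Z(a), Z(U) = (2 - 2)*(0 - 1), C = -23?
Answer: 10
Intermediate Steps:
Z(U) = 0 (Z(U) = 0*(-1) = 0)
n(h) = -23
P(a) = 0 (P(a) = -3*0 = 0)
b(l, o) = o (b(l, o) = o - 1*0 = o + 0 = o)
b(29, 33) + n(-58) = 33 - 23 = 10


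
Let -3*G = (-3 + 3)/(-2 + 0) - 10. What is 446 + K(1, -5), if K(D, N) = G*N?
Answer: 1288/3 ≈ 429.33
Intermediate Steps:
G = 10/3 (G = -((-3 + 3)/(-2 + 0) - 10)/3 = -(0/(-2) - 10)/3 = -(0*(-½) - 10)/3 = -(0 - 10)/3 = -⅓*(-10) = 10/3 ≈ 3.3333)
K(D, N) = 10*N/3
446 + K(1, -5) = 446 + (10/3)*(-5) = 446 - 50/3 = 1288/3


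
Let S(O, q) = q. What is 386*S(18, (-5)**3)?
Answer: -48250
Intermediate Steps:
386*S(18, (-5)**3) = 386*(-5)**3 = 386*(-125) = -48250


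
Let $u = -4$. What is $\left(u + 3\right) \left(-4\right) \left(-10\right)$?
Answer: $-40$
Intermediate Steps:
$\left(u + 3\right) \left(-4\right) \left(-10\right) = \left(-4 + 3\right) \left(-4\right) \left(-10\right) = \left(-1\right) \left(-4\right) \left(-10\right) = 4 \left(-10\right) = -40$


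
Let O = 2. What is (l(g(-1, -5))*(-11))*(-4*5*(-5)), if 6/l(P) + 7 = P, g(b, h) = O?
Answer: 1320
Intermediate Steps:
g(b, h) = 2
l(P) = 6/(-7 + P)
(l(g(-1, -5))*(-11))*(-4*5*(-5)) = ((6/(-7 + 2))*(-11))*(-4*5*(-5)) = ((6/(-5))*(-11))*(-20*(-5)) = ((6*(-1/5))*(-11))*100 = -6/5*(-11)*100 = (66/5)*100 = 1320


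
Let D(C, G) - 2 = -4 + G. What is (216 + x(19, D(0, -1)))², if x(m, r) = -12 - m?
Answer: 34225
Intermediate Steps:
D(C, G) = -2 + G (D(C, G) = 2 + (-4 + G) = -2 + G)
(216 + x(19, D(0, -1)))² = (216 + (-12 - 1*19))² = (216 + (-12 - 19))² = (216 - 31)² = 185² = 34225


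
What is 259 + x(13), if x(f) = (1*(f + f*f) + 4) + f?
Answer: 458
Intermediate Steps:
x(f) = 4 + f² + 2*f (x(f) = (1*(f + f²) + 4) + f = ((f + f²) + 4) + f = (4 + f + f²) + f = 4 + f² + 2*f)
259 + x(13) = 259 + (4 + 13² + 2*13) = 259 + (4 + 169 + 26) = 259 + 199 = 458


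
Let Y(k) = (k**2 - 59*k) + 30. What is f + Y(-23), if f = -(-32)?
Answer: 1948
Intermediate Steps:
Y(k) = 30 + k**2 - 59*k
f = 32 (f = -1*(-32) = 32)
f + Y(-23) = 32 + (30 + (-23)**2 - 59*(-23)) = 32 + (30 + 529 + 1357) = 32 + 1916 = 1948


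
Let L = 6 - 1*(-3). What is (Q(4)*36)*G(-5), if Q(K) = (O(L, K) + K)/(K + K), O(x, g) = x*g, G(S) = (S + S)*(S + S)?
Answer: 18000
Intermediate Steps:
L = 9 (L = 6 + 3 = 9)
G(S) = 4*S**2 (G(S) = (2*S)*(2*S) = 4*S**2)
O(x, g) = g*x
Q(K) = 5 (Q(K) = (K*9 + K)/(K + K) = (9*K + K)/((2*K)) = (10*K)*(1/(2*K)) = 5)
(Q(4)*36)*G(-5) = (5*36)*(4*(-5)**2) = 180*(4*25) = 180*100 = 18000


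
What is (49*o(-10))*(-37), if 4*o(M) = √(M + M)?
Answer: -1813*I*√5/2 ≈ -2027.0*I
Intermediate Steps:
o(M) = √2*√M/4 (o(M) = √(M + M)/4 = √(2*M)/4 = (√2*√M)/4 = √2*√M/4)
(49*o(-10))*(-37) = (49*(√2*√(-10)/4))*(-37) = (49*(√2*(I*√10)/4))*(-37) = (49*(I*√5/2))*(-37) = (49*I*√5/2)*(-37) = -1813*I*√5/2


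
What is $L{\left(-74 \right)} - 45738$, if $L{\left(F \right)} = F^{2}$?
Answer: $-40262$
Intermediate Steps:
$L{\left(-74 \right)} - 45738 = \left(-74\right)^{2} - 45738 = 5476 - 45738 = -40262$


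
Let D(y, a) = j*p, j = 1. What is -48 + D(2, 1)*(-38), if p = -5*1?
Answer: 142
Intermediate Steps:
p = -5
D(y, a) = -5 (D(y, a) = 1*(-5) = -5)
-48 + D(2, 1)*(-38) = -48 - 5*(-38) = -48 + 190 = 142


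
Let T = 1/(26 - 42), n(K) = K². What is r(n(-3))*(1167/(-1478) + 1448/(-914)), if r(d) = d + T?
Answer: -229284913/10807136 ≈ -21.216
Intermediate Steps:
T = -1/16 (T = 1/(-16) = -1/16 ≈ -0.062500)
r(d) = -1/16 + d (r(d) = d - 1/16 = -1/16 + d)
r(n(-3))*(1167/(-1478) + 1448/(-914)) = (-1/16 + (-3)²)*(1167/(-1478) + 1448/(-914)) = (-1/16 + 9)*(1167*(-1/1478) + 1448*(-1/914)) = 143*(-1167/1478 - 724/457)/16 = (143/16)*(-1603391/675446) = -229284913/10807136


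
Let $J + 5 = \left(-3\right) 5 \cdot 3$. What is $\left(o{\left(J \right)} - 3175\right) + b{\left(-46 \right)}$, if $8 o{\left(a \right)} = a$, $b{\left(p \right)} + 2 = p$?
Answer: $- \frac{12917}{4} \approx -3229.3$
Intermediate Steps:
$b{\left(p \right)} = -2 + p$
$J = -50$ ($J = -5 + \left(-3\right) 5 \cdot 3 = -5 - 45 = -50$)
$o{\left(a \right)} = \frac{a}{8}$
$\left(o{\left(J \right)} - 3175\right) + b{\left(-46 \right)} = \left(\frac{1}{8} \left(-50\right) - 3175\right) - 48 = \left(- \frac{25}{4} - 3175\right) - 48 = - \frac{12725}{4} - 48 = - \frac{12917}{4}$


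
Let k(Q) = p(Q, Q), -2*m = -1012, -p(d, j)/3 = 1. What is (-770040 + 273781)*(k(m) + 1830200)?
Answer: -908251733023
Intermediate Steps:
p(d, j) = -3 (p(d, j) = -3*1 = -3)
m = 506 (m = -1/2*(-1012) = 506)
k(Q) = -3
(-770040 + 273781)*(k(m) + 1830200) = (-770040 + 273781)*(-3 + 1830200) = -496259*1830197 = -908251733023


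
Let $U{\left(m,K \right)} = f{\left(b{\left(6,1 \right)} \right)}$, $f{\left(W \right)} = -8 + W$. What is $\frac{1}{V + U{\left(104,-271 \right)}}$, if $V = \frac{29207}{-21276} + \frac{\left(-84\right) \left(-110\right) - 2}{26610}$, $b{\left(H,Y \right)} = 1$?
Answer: $- \frac{94359060}{757288517} \approx -0.1246$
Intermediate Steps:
$V = - \frac{96775097}{94359060}$ ($V = 29207 \left(- \frac{1}{21276}\right) + \left(9240 - 2\right) \frac{1}{26610} = - \frac{29207}{21276} + 9238 \cdot \frac{1}{26610} = - \frac{29207}{21276} + \frac{4619}{13305} = - \frac{96775097}{94359060} \approx -1.0256$)
$U{\left(m,K \right)} = -7$ ($U{\left(m,K \right)} = -8 + 1 = -7$)
$\frac{1}{V + U{\left(104,-271 \right)}} = \frac{1}{- \frac{96775097}{94359060} - 7} = \frac{1}{- \frac{757288517}{94359060}} = - \frac{94359060}{757288517}$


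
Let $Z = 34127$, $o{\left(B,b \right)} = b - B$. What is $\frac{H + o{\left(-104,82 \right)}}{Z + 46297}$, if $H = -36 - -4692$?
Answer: $\frac{269}{4468} \approx 0.060206$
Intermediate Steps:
$H = 4656$ ($H = -36 + 4692 = 4656$)
$\frac{H + o{\left(-104,82 \right)}}{Z + 46297} = \frac{4656 + \left(82 - -104\right)}{34127 + 46297} = \frac{4656 + \left(82 + 104\right)}{80424} = \left(4656 + 186\right) \frac{1}{80424} = 4842 \cdot \frac{1}{80424} = \frac{269}{4468}$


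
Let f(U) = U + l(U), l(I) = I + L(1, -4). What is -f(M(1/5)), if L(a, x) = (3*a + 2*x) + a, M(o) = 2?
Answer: 0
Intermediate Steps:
L(a, x) = 2*x + 4*a (L(a, x) = (2*x + 3*a) + a = 2*x + 4*a)
l(I) = -4 + I (l(I) = I + (2*(-4) + 4*1) = I + (-8 + 4) = I - 4 = -4 + I)
f(U) = -4 + 2*U (f(U) = U + (-4 + U) = -4 + 2*U)
-f(M(1/5)) = -(-4 + 2*2) = -(-4 + 4) = -1*0 = 0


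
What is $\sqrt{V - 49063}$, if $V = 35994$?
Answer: $i \sqrt{13069} \approx 114.32 i$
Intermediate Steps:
$\sqrt{V - 49063} = \sqrt{35994 - 49063} = \sqrt{-13069} = i \sqrt{13069}$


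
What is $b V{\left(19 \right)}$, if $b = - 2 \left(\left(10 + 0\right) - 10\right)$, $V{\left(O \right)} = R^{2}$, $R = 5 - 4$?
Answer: $0$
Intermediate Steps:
$R = 1$ ($R = 5 - 4 = 1$)
$V{\left(O \right)} = 1$ ($V{\left(O \right)} = 1^{2} = 1$)
$b = 0$ ($b = - 2 \left(10 - 10\right) = \left(-2\right) 0 = 0$)
$b V{\left(19 \right)} = 0 \cdot 1 = 0$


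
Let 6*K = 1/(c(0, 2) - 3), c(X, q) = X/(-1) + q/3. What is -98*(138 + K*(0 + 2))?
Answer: -13510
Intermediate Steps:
c(X, q) = -X + q/3 (c(X, q) = X*(-1) + q*(⅓) = -X + q/3)
K = -1/14 (K = 1/(6*((-1*0 + (⅓)*2) - 3)) = 1/(6*((0 + ⅔) - 3)) = 1/(6*(⅔ - 3)) = 1/(6*(-7/3)) = (⅙)*(-3/7) = -1/14 ≈ -0.071429)
-98*(138 + K*(0 + 2)) = -98*(138 - (0 + 2)/14) = -98*(138 - 1/14*2) = -98*(138 - ⅐) = -98*965/7 = -13510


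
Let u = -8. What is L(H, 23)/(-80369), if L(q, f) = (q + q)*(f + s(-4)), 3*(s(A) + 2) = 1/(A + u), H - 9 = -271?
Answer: 98905/723321 ≈ 0.13674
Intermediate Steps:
H = -262 (H = 9 - 271 = -262)
s(A) = -2 + 1/(3*(-8 + A)) (s(A) = -2 + 1/(3*(A - 8)) = -2 + 1/(3*(-8 + A)))
L(q, f) = 2*q*(-73/36 + f) (L(q, f) = (q + q)*(f + (49 - 6*(-4))/(3*(-8 - 4))) = (2*q)*(f + (1/3)*(49 + 24)/(-12)) = (2*q)*(f + (1/3)*(-1/12)*73) = (2*q)*(f - 73/36) = (2*q)*(-73/36 + f) = 2*q*(-73/36 + f))
L(H, 23)/(-80369) = ((1/18)*(-262)*(-73 + 36*23))/(-80369) = ((1/18)*(-262)*(-73 + 828))*(-1/80369) = ((1/18)*(-262)*755)*(-1/80369) = -98905/9*(-1/80369) = 98905/723321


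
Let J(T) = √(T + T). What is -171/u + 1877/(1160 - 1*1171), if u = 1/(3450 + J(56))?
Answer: -6491327/11 - 684*√7 ≈ -5.9193e+5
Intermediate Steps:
J(T) = √2*√T (J(T) = √(2*T) = √2*√T)
u = 1/(3450 + 4*√7) (u = 1/(3450 + √2*√56) = 1/(3450 + √2*(2*√14)) = 1/(3450 + 4*√7) ≈ 0.00028897)
-171/u + 1877/(1160 - 1*1171) = -171/(1725/5951194 - √7/2975597) + 1877/(1160 - 1*1171) = -171/(1725/5951194 - √7/2975597) + 1877/(1160 - 1171) = -171/(1725/5951194 - √7/2975597) + 1877/(-11) = -171/(1725/5951194 - √7/2975597) + 1877*(-1/11) = -171/(1725/5951194 - √7/2975597) - 1877/11 = -1877/11 - 171/(1725/5951194 - √7/2975597)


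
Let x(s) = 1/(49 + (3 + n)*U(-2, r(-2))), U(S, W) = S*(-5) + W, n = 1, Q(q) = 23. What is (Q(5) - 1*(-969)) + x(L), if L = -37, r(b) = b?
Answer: 80353/81 ≈ 992.01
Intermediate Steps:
U(S, W) = W - 5*S (U(S, W) = -5*S + W = W - 5*S)
x(s) = 1/81 (x(s) = 1/(49 + (3 + 1)*(-2 - 5*(-2))) = 1/(49 + 4*(-2 + 10)) = 1/(49 + 4*8) = 1/(49 + 32) = 1/81)
(Q(5) - 1*(-969)) + x(L) = (23 - 1*(-969)) + 1/81 = (23 + 969) + 1/81 = 992 + 1/81 = 80353/81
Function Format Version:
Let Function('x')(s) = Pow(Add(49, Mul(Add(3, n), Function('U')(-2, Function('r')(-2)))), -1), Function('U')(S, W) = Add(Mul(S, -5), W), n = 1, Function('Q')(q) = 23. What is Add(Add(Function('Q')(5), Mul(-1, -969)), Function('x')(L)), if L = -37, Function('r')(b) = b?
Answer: Rational(80353, 81) ≈ 992.01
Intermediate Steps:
Function('U')(S, W) = Add(W, Mul(-5, S)) (Function('U')(S, W) = Add(Mul(-5, S), W) = Add(W, Mul(-5, S)))
Function('x')(s) = Rational(1, 81) (Function('x')(s) = Pow(Add(49, Mul(Add(3, 1), Add(-2, Mul(-5, -2)))), -1) = Pow(Add(49, Mul(4, Add(-2, 10))), -1) = Pow(Add(49, Mul(4, 8)), -1) = Pow(Add(49, 32), -1) = Pow(81, -1) = Rational(1, 81))
Add(Add(Function('Q')(5), Mul(-1, -969)), Function('x')(L)) = Add(Add(23, Mul(-1, -969)), Rational(1, 81)) = Add(Add(23, 969), Rational(1, 81)) = Add(992, Rational(1, 81)) = Rational(80353, 81)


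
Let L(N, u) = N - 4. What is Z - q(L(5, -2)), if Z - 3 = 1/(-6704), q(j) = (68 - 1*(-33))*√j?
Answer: -656993/6704 ≈ -98.000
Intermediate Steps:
L(N, u) = -4 + N
q(j) = 101*√j (q(j) = (68 + 33)*√j = 101*√j)
Z = 20111/6704 (Z = 3 + 1/(-6704) = 3 - 1/6704 = 20111/6704 ≈ 2.9999)
Z - q(L(5, -2)) = 20111/6704 - 101*√(-4 + 5) = 20111/6704 - 101*√1 = 20111/6704 - 101 = -656993/6704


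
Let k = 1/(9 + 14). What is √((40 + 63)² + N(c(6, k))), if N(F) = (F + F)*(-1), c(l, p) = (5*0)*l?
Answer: 103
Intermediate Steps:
k = 1/23 ≈ 0.043478
c(l, p) = 0 (c(l, p) = 0*l = 0)
N(F) = -2*F (N(F) = (2*F)*(-1) = -2*F)
√((40 + 63)² + N(c(6, k))) = √((40 + 63)² - 2*0) = √(103² + 0) = √(10609 + 0) = √10609 = 103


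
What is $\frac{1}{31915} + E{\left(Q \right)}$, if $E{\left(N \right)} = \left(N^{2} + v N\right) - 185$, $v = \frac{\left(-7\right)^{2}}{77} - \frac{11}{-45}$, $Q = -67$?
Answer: $\frac{13412393743}{3159585} \approx 4245.0$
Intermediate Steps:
$v = \frac{436}{495}$ ($v = 49 \cdot \frac{1}{77} - - \frac{11}{45} = \frac{7}{11} + \frac{11}{45} = \frac{436}{495} \approx 0.88081$)
$E{\left(N \right)} = -185 + N^{2} + \frac{436 N}{495}$ ($E{\left(N \right)} = \left(N^{2} + \frac{436 N}{495}\right) - 185 = -185 + N^{2} + \frac{436 N}{495}$)
$\frac{1}{31915} + E{\left(Q \right)} = \frac{1}{31915} + \left(-185 + \left(-67\right)^{2} + \frac{436}{495} \left(-67\right)\right) = \frac{1}{31915} - - \frac{2101268}{495} = \frac{1}{31915} + \frac{2101268}{495} = \frac{13412393743}{3159585}$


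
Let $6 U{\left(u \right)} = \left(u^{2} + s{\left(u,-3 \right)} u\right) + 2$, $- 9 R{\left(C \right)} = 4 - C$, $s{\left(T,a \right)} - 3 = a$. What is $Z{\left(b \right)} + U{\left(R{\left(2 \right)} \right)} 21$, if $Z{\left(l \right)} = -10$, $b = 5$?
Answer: $- \frac{229}{81} \approx -2.8272$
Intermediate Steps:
$s{\left(T,a \right)} = 3 + a$
$R{\left(C \right)} = - \frac{4}{9} + \frac{C}{9}$ ($R{\left(C \right)} = - \frac{4 - C}{9} = - \frac{4}{9} + \frac{C}{9}$)
$U{\left(u \right)} = \frac{1}{3} + \frac{u^{2}}{6}$ ($U{\left(u \right)} = \frac{\left(u^{2} + \left(3 - 3\right) u\right) + 2}{6} = \frac{\left(u^{2} + 0 u\right) + 2}{6} = \frac{\left(u^{2} + 0\right) + 2}{6} = \frac{u^{2} + 2}{6} = \frac{2 + u^{2}}{6} = \frac{1}{3} + \frac{u^{2}}{6}$)
$Z{\left(b \right)} + U{\left(R{\left(2 \right)} \right)} 21 = -10 + \left(\frac{1}{3} + \frac{\left(- \frac{4}{9} + \frac{1}{9} \cdot 2\right)^{2}}{6}\right) 21 = -10 + \left(\frac{1}{3} + \frac{\left(- \frac{4}{9} + \frac{2}{9}\right)^{2}}{6}\right) 21 = -10 + \left(\frac{1}{3} + \frac{\left(- \frac{2}{9}\right)^{2}}{6}\right) 21 = -10 + \left(\frac{1}{3} + \frac{1}{6} \cdot \frac{4}{81}\right) 21 = -10 + \left(\frac{1}{3} + \frac{2}{243}\right) 21 = -10 + \frac{83}{243} \cdot 21 = -10 + \frac{581}{81} = - \frac{229}{81}$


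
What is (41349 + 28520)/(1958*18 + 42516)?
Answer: 69869/77760 ≈ 0.89852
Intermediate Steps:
(41349 + 28520)/(1958*18 + 42516) = 69869/(35244 + 42516) = 69869/77760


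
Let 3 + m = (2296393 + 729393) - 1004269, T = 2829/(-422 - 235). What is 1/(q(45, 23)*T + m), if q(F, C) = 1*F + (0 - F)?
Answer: 1/2021514 ≈ 4.9468e-7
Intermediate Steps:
q(F, C) = 0 (q(F, C) = F - F = 0)
T = -943/219 (T = 2829/(-657) = 2829*(-1/657) = -943/219 ≈ -4.3059)
m = 2021514 (m = -3 + ((2296393 + 729393) - 1004269) = -3 + (3025786 - 1004269) = -3 + 2021517 = 2021514)
1/(q(45, 23)*T + m) = 1/(0*(-943/219) + 2021514) = 1/(0 + 2021514) = 1/2021514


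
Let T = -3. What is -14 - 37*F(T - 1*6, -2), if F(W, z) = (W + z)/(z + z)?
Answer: -463/4 ≈ -115.75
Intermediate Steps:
F(W, z) = (W + z)/(2*z) (F(W, z) = (W + z)/((2*z)) = (W + z)*(1/(2*z)) = (W + z)/(2*z))
-14 - 37*F(T - 1*6, -2) = -14 - 37*((-3 - 1*6) - 2)/(2*(-2)) = -14 - 37*(-1)*((-3 - 6) - 2)/(2*2) = -14 - 37*(-1)*(-9 - 2)/(2*2) = -14 - 37*(-1)*(-11)/(2*2) = -14 - 37*11/4 = -14 - 407/4 = -463/4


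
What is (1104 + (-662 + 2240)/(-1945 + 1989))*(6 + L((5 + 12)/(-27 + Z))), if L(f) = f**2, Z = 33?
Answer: 4221295/264 ≈ 15990.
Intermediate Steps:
(1104 + (-662 + 2240)/(-1945 + 1989))*(6 + L((5 + 12)/(-27 + Z))) = (1104 + (-662 + 2240)/(-1945 + 1989))*(6 + ((5 + 12)/(-27 + 33))**2) = (1104 + 1578/44)*(6 + (17/6)**2) = (1104 + 1578*(1/44))*(6 + (17*(1/6))**2) = (1104 + 789/22)*(6 + (17/6)**2) = 25077*(6 + 289/36)/22 = (25077/22)*(505/36) = 4221295/264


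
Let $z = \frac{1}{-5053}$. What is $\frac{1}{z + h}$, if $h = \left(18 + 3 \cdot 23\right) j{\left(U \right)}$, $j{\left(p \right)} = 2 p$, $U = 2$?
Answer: $\frac{5053}{1758443} \approx 0.0028736$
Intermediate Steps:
$h = 348$ ($h = \left(18 + 3 \cdot 23\right) 2 \cdot 2 = \left(18 + 69\right) 4 = 87 \cdot 4 = 348$)
$z = - \frac{1}{5053} \approx -0.0001979$
$\frac{1}{z + h} = \frac{1}{- \frac{1}{5053} + 348} = \frac{1}{\frac{1758443}{5053}} = \frac{5053}{1758443}$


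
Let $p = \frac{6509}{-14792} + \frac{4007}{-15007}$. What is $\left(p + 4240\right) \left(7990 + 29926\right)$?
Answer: $\frac{207447534617209}{1290602} \approx 1.6074 \cdot 10^{8}$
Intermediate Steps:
$p = - \frac{3650049}{5162408}$ ($p = 6509 \left(- \frac{1}{14792}\right) + 4007 \left(- \frac{1}{15007}\right) = - \frac{6509}{14792} - \frac{4007}{15007} = - \frac{3650049}{5162408} \approx -0.70704$)
$\left(p + 4240\right) \left(7990 + 29926\right) = \left(- \frac{3650049}{5162408} + 4240\right) \left(7990 + 29926\right) = \frac{21884959871}{5162408} \cdot 37916 = \frac{207447534617209}{1290602}$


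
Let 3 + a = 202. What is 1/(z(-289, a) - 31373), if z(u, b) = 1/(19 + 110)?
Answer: -129/4047116 ≈ -3.1875e-5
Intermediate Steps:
a = 199 (a = -3 + 202 = 199)
z(u, b) = 1/129
1/(z(-289, a) - 31373) = 1/(1/129 - 31373) = 1/(-4047116/129) = -129/4047116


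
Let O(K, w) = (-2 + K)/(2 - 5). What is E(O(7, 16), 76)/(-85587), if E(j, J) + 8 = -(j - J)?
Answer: -209/256761 ≈ -0.00081399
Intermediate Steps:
O(K, w) = ⅔ - K/3 (O(K, w) = (-2 + K)/(-3) = (-2 + K)*(-⅓) = ⅔ - K/3)
E(j, J) = -8 + J - j (E(j, J) = -8 - (j - J) = -8 + (J - j) = -8 + J - j)
E(O(7, 16), 76)/(-85587) = (-8 + 76 - (⅔ - ⅓*7))/(-85587) = (-8 + 76 - (⅔ - 7/3))*(-1/85587) = (-8 + 76 - 1*(-5/3))*(-1/85587) = (-8 + 76 + 5/3)*(-1/85587) = (209/3)*(-1/85587) = -209/256761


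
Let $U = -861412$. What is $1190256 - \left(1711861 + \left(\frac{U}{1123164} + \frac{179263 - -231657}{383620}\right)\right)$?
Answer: $- \frac{2809289060100448}{5385852171} \approx -5.2161 \cdot 10^{5}$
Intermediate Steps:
$1190256 - \left(1711861 + \left(\frac{U}{1123164} + \frac{179263 - -231657}{383620}\right)\right) = 1190256 - \left(1711861 - \left(\frac{215353}{280791} - \frac{179263 - -231657}{383620}\right)\right) = 1190256 - \left(1711861 - \left(\frac{215353}{280791} - \left(179263 + 231657\right) \frac{1}{383620}\right)\right) = 1190256 - \left(1711861 + \left(- \frac{215353}{280791} + 410920 \cdot \frac{1}{383620}\right)\right) = 1190256 - \left(1711861 + \left(- \frac{215353}{280791} + \frac{20546}{19181}\right)\right) = 1190256 - \left(1711861 + \frac{1638445993}{5385852171}\right) = 1190256 - \frac{9219831921746224}{5385852171} = - \frac{2809289060100448}{5385852171}$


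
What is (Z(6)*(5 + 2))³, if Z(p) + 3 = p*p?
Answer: 12326391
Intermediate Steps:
Z(p) = -3 + p² (Z(p) = -3 + p*p = -3 + p²)
(Z(6)*(5 + 2))³ = ((-3 + 6²)*(5 + 2))³ = ((-3 + 36)*7)³ = (33*7)³ = 231³ = 12326391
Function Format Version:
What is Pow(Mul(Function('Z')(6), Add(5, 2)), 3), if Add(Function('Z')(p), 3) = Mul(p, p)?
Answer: 12326391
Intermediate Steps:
Function('Z')(p) = Add(-3, Pow(p, 2)) (Function('Z')(p) = Add(-3, Mul(p, p)) = Add(-3, Pow(p, 2)))
Pow(Mul(Function('Z')(6), Add(5, 2)), 3) = Pow(Mul(Add(-3, Pow(6, 2)), Add(5, 2)), 3) = Pow(Mul(Add(-3, 36), 7), 3) = Pow(Mul(33, 7), 3) = Pow(231, 3) = 12326391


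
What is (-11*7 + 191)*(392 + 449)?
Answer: 95874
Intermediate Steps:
(-11*7 + 191)*(392 + 449) = (-77 + 191)*841 = 114*841 = 95874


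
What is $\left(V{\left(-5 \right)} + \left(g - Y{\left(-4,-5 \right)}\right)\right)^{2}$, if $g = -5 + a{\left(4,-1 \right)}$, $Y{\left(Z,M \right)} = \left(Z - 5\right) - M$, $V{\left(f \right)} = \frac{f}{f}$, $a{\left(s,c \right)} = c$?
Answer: $1$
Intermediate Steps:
$V{\left(f \right)} = 1$
$Y{\left(Z,M \right)} = -5 + Z - M$ ($Y{\left(Z,M \right)} = \left(Z - 5\right) - M = \left(-5 + Z\right) - M = -5 + Z - M$)
$g = -6$ ($g = -5 - 1 = -6$)
$\left(V{\left(-5 \right)} + \left(g - Y{\left(-4,-5 \right)}\right)\right)^{2} = \left(1 - \left(-3 + 5\right)\right)^{2} = \left(1 - 2\right)^{2} = \left(-1\right)^{2} = 1$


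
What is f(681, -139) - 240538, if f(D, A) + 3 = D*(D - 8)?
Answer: 217772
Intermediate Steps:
f(D, A) = -3 + D*(-8 + D) (f(D, A) = -3 + D*(D - 8) = -3 + D*(-8 + D))
f(681, -139) - 240538 = (-3 + 681² - 8*681) - 240538 = (-3 + 463761 - 5448) - 240538 = 458310 - 240538 = 217772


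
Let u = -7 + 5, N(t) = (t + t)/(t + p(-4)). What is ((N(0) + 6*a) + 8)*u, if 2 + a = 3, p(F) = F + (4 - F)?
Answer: -28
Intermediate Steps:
p(F) = 4
a = 1 (a = -2 + 3 = 1)
N(t) = 2*t/(4 + t) (N(t) = (t + t)/(t + 4) = (2*t)/(4 + t) = 2*t/(4 + t))
u = -2
((N(0) + 6*a) + 8)*u = ((2*0/(4 + 0) + 6*1) + 8)*(-2) = ((2*0/4 + 6) + 8)*(-2) = ((2*0*(¼) + 6) + 8)*(-2) = ((0 + 6) + 8)*(-2) = (6 + 8)*(-2) = 14*(-2) = -28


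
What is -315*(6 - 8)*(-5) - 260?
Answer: -3410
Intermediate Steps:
-315*(6 - 8)*(-5) - 260 = -(-630)*(-5) - 260 = -315*10 - 260 = -3150 - 260 = -3410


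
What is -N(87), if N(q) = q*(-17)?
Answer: 1479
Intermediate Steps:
N(q) = -17*q
-N(87) = -(-17)*87 = -1*(-1479) = 1479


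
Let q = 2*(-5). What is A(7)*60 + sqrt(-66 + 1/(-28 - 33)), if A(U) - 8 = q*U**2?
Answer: -28920 + I*sqrt(245647)/61 ≈ -28920.0 + 8.125*I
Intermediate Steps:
q = -10
A(U) = 8 - 10*U**2
A(7)*60 + sqrt(-66 + 1/(-28 - 33)) = (8 - 10*7**2)*60 + sqrt(-66 + 1/(-28 - 33)) = (8 - 10*49)*60 + sqrt(-66 + 1/(-61)) = (8 - 490)*60 + sqrt(-66 - 1/61) = -482*60 + sqrt(-4027/61) = -28920 + I*sqrt(245647)/61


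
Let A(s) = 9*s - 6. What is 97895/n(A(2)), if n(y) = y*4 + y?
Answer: 19579/12 ≈ 1631.6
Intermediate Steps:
A(s) = -6 + 9*s
n(y) = 5*y (n(y) = 4*y + y = 5*y)
97895/n(A(2)) = 97895/((5*(-6 + 9*2))) = 97895/((5*(-6 + 18))) = 97895/((5*12)) = 97895/60 = 97895*(1/60) = 19579/12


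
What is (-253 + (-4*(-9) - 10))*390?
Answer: -88530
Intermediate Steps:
(-253 + (-4*(-9) - 10))*390 = (-253 + (36 - 10))*390 = (-253 + 26)*390 = -227*390 = -88530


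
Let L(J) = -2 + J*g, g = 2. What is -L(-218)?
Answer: 438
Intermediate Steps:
L(J) = -2 + 2*J (L(J) = -2 + J*2 = -2 + 2*J)
-L(-218) = -(-2 + 2*(-218)) = -(-2 - 436) = -1*(-438) = 438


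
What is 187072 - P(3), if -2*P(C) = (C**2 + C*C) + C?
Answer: 374165/2 ≈ 1.8708e+5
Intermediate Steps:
P(C) = -C**2 - C/2 (P(C) = -((C**2 + C*C) + C)/2 = -((C**2 + C**2) + C)/2 = -(2*C**2 + C)/2 = -(C + 2*C**2)/2 = -C**2 - C/2)
187072 - P(3) = 187072 - (-1)*3*(1/2 + 3) = 187072 - (-1)*3*7/2 = 187072 - 1*(-21/2) = 187072 + 21/2 = 374165/2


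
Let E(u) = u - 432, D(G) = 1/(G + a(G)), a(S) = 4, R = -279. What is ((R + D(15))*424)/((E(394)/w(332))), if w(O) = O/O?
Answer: 1123600/361 ≈ 3112.5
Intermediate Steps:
w(O) = 1
D(G) = 1/(4 + G) (D(G) = 1/(G + 4) = 1/(4 + G))
E(u) = -432 + u
((R + D(15))*424)/((E(394)/w(332))) = ((-279 + 1/(4 + 15))*424)/(((-432 + 394)/1)) = ((-279 + 1/19)*424)/((-38*1)) = ((-279 + 1/19)*424)/(-38) = -5300/19*424*(-1/38) = -2247200/19*(-1/38) = 1123600/361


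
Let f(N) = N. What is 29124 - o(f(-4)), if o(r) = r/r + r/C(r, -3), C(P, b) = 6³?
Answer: 1572643/54 ≈ 29123.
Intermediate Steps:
C(P, b) = 216
o(r) = 1 + r/216 (o(r) = r/r + r/216 = 1 + r*(1/216) = 1 + r/216)
29124 - o(f(-4)) = 29124 - (1 + (1/216)*(-4)) = 29124 - (1 - 1/54) = 29124 - 1*53/54 = 29124 - 53/54 = 1572643/54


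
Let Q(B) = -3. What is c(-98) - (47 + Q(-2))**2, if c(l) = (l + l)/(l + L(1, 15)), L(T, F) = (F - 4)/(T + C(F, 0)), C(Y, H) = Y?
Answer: -3011216/1557 ≈ -1934.0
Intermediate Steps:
L(T, F) = (-4 + F)/(F + T) (L(T, F) = (F - 4)/(T + F) = (-4 + F)/(F + T))
c(l) = 2*l/(11/16 + l) (c(l) = (l + l)/(l + (-4 + 15)/(15 + 1)) = (2*l)/(l + 11/16) = (2*l)/(11/16 + l) = 2*l/(11/16 + l))
c(-98) - (47 + Q(-2))**2 = 32*(-98)/(11 + 16*(-98)) - (47 - 3)**2 = 32*(-98)/(11 - 1568) - 1*44**2 = 32*(-98)/(-1557) - 1*1936 = 32*(-98)*(-1/1557) - 1936 = 3136/1557 - 1936 = -3011216/1557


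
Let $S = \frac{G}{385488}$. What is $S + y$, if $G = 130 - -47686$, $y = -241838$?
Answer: $- \frac{11653199891}{48186} \approx -2.4184 \cdot 10^{5}$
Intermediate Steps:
$G = 47816$ ($G = 130 + 47686 = 47816$)
$S = \frac{5977}{48186}$ ($S = \frac{47816}{385488} = 47816 \cdot \frac{1}{385488} = \frac{5977}{48186} \approx 0.12404$)
$S + y = \frac{5977}{48186} - 241838 = - \frac{11653199891}{48186}$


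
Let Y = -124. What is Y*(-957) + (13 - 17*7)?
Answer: 118562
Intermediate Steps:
Y*(-957) + (13 - 17*7) = -124*(-957) + (13 - 17*7) = 118668 + (13 - 119) = 118668 - 106 = 118562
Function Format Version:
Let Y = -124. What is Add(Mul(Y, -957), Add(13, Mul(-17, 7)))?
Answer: 118562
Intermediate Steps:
Add(Mul(Y, -957), Add(13, Mul(-17, 7))) = Add(Mul(-124, -957), Add(13, Mul(-17, 7))) = Add(118668, Add(13, -119)) = Add(118668, -106) = 118562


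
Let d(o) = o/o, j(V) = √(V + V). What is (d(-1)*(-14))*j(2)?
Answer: -28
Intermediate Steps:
j(V) = √2*√V (j(V) = √(2*V) = √2*√V)
d(o) = 1
(d(-1)*(-14))*j(2) = (1*(-14))*(√2*√2) = -14*2 = -28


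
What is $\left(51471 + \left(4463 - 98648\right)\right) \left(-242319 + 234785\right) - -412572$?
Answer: $322219848$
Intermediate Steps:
$\left(51471 + \left(4463 - 98648\right)\right) \left(-242319 + 234785\right) - -412572 = \left(51471 - 94185\right) \left(-7534\right) + 412572 = \left(-42714\right) \left(-7534\right) + 412572 = 321807276 + 412572 = 322219848$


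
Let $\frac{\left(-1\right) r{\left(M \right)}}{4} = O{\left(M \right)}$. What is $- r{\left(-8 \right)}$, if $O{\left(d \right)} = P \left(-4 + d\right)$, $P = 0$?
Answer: $0$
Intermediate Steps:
$O{\left(d \right)} = 0$ ($O{\left(d \right)} = 0 \left(-4 + d\right) = 0$)
$r{\left(M \right)} = 0$ ($r{\left(M \right)} = \left(-4\right) 0 = 0$)
$- r{\left(-8 \right)} = \left(-1\right) 0 = 0$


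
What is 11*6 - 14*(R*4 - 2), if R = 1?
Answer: 38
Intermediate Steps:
11*6 - 14*(R*4 - 2) = 11*6 - 14*(1*4 - 2) = 66 - 14*(4 - 2) = 66 - 14*2 = 66 - 28 = 38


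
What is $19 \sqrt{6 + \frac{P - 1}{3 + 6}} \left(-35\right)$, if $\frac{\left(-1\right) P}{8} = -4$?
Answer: $- \frac{665 \sqrt{85}}{3} \approx -2043.7$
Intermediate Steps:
$P = 32$ ($P = \left(-8\right) \left(-4\right) = 32$)
$19 \sqrt{6 + \frac{P - 1}{3 + 6}} \left(-35\right) = 19 \sqrt{6 + \frac{32 - 1}{3 + 6}} \left(-35\right) = 19 \sqrt{6 + \frac{31}{9}} \left(-35\right) = 19 \sqrt{\frac{85}{9}} \left(-35\right) = 19 \frac{\sqrt{85}}{3} \left(-35\right) = \frac{19 \sqrt{85}}{3} \left(-35\right) = - \frac{665 \sqrt{85}}{3}$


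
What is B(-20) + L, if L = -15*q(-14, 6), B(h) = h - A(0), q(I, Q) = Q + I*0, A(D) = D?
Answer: -110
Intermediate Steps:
q(I, Q) = Q (q(I, Q) = Q + 0 = Q)
B(h) = h (B(h) = h - 1*0 = h + 0 = h)
L = -90 (L = -15*6 = -90)
B(-20) + L = -20 - 90 = -110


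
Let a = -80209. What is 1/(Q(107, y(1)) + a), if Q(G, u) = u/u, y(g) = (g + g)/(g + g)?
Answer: -1/80208 ≈ -1.2468e-5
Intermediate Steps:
y(g) = 1 (y(g) = (2*g)/((2*g)) = (2*g)*(1/(2*g)) = 1)
Q(G, u) = 1
1/(Q(107, y(1)) + a) = 1/(1 - 80209) = 1/(-80208) = -1/80208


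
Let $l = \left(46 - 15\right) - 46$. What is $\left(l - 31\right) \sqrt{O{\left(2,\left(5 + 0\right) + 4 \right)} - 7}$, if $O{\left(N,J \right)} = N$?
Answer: $- 46 i \sqrt{5} \approx - 102.86 i$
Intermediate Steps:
$l = -15$ ($l = 31 - 46 = -15$)
$\left(l - 31\right) \sqrt{O{\left(2,\left(5 + 0\right) + 4 \right)} - 7} = \left(-15 - 31\right) \sqrt{2 - 7} = - 46 \sqrt{-5} = - 46 i \sqrt{5}$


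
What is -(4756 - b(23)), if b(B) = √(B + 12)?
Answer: -4756 + √35 ≈ -4750.1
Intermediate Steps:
b(B) = √(12 + B)
-(4756 - b(23)) = -(4756 - √(12 + 23)) = -(4756 - √35) = -4756 + √35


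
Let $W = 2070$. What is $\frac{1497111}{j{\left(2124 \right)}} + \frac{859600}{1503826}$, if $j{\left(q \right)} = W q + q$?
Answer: $\frac{1005434394181}{1102505970684} \approx 0.91195$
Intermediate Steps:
$j{\left(q \right)} = 2071 q$ ($j{\left(q \right)} = 2070 q + q = 2071 q$)
$\frac{1497111}{j{\left(2124 \right)}} + \frac{859600}{1503826} = \frac{1497111}{2071 \cdot 2124} + \frac{859600}{1503826} = \frac{1497111}{4398804} + 859600 \cdot \frac{1}{1503826} = 1497111 \cdot \frac{1}{4398804} + \frac{429800}{751913} = \frac{499037}{1466268} + \frac{429800}{751913} = \frac{1005434394181}{1102505970684}$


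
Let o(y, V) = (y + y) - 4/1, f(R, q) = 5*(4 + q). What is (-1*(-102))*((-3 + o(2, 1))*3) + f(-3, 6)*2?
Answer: -818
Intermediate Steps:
f(R, q) = 20 + 5*q
o(y, V) = -4 + 2*y (o(y, V) = 2*y - 4*1 = 2*y - 4 = -4 + 2*y)
(-1*(-102))*((-3 + o(2, 1))*3) + f(-3, 6)*2 = (-1*(-102))*((-3 + (-4 + 2*2))*3) + (20 + 5*6)*2 = 102*((-3 + (-4 + 4))*3) + (20 + 30)*2 = 102*((-3 + 0)*3) + 50*2 = 102*(-3*3) + 100 = 102*(-9) + 100 = -918 + 100 = -818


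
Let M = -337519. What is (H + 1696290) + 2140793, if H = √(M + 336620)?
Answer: 3837083 + I*√899 ≈ 3.8371e+6 + 29.983*I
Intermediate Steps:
H = I*√899 (H = √(-337519 + 336620) = √(-899) = I*√899 ≈ 29.983*I)
(H + 1696290) + 2140793 = (I*√899 + 1696290) + 2140793 = (1696290 + I*√899) + 2140793 = 3837083 + I*√899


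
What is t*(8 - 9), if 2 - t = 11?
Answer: 9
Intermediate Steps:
t = -9 (t = 2 - 1*11 = 2 - 11 = -9)
t*(8 - 9) = -9*(8 - 9) = -9*(-1) = 9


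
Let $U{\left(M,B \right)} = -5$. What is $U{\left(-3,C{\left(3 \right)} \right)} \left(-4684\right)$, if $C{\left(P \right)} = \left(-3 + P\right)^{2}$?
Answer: $23420$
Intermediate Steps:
$U{\left(-3,C{\left(3 \right)} \right)} \left(-4684\right) = \left(-5\right) \left(-4684\right) = 23420$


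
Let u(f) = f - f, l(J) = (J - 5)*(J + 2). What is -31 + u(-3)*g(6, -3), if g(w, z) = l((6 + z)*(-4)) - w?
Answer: -31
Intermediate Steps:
l(J) = (-5 + J)*(2 + J)
u(f) = 0
g(w, z) = 62 + (-24 - 4*z)² - w + 12*z (g(w, z) = (-10 + ((6 + z)*(-4))² - 3*(6 + z)*(-4)) - w = (-10 + (-24 - 4*z)² - 3*(-24 - 4*z)) - w = (-10 + (-24 - 4*z)² + (72 + 12*z)) - w = (62 + (-24 - 4*z)² + 12*z) - w = 62 + (-24 - 4*z)² - w + 12*z)
-31 + u(-3)*g(6, -3) = -31 + 0*(638 - 1*6 + 16*(-3)² + 204*(-3)) = -31 + 0*(638 - 6 + 16*9 - 612) = -31 + 0*(638 - 6 + 144 - 612) = -31 + 0*164 = -31 + 0 = -31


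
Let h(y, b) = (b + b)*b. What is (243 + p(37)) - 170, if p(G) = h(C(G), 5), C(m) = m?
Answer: 123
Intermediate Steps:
h(y, b) = 2*b² (h(y, b) = (2*b)*b = 2*b²)
p(G) = 50 (p(G) = 2*5² = 2*25 = 50)
(243 + p(37)) - 170 = (243 + 50) - 170 = 293 - 170 = 123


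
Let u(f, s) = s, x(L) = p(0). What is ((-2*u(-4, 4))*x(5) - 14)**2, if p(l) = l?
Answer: 196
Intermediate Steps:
x(L) = 0
((-2*u(-4, 4))*x(5) - 14)**2 = (-2*4*0 - 14)**2 = (-8*0 - 14)**2 = (0 - 14)**2 = (-14)**2 = 196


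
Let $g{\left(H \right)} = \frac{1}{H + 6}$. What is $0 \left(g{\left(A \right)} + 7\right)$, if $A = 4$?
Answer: $0$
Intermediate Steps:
$g{\left(H \right)} = \frac{1}{6 + H}$
$0 \left(g{\left(A \right)} + 7\right) = 0 \left(\frac{1}{6 + 4} + 7\right) = 0 \left(\frac{1}{10} + 7\right) = 0 \cdot \frac{71}{10} = 0$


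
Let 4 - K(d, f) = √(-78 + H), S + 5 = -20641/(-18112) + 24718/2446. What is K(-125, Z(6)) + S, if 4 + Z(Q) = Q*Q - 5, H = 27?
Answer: 226939175/22150976 - I*√51 ≈ 10.245 - 7.1414*I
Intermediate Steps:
Z(Q) = -9 + Q² (Z(Q) = -4 + (Q*Q - 5) = -4 + (Q² - 5) = -4 + (-5 + Q²) = -9 + Q²)
S = 138335271/22150976 (S = -5 + (-20641/(-18112) + 24718/2446) = -5 + (-20641*(-1/18112) + 24718*(1/2446)) = -5 + (20641/18112 + 12359/1223) = -5 + 249090151/22150976 = 138335271/22150976 ≈ 6.2451)
K(d, f) = 4 - I*√51 (K(d, f) = 4 - √(-78 + 27) = 4 - √(-51) = 4 - I*√51)
K(-125, Z(6)) + S = (4 - I*√51) + 138335271/22150976 = 226939175/22150976 - I*√51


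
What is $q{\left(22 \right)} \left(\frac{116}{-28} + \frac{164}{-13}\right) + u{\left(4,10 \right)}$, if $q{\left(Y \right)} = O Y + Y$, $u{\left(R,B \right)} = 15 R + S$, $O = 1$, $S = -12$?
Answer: $- \frac{62732}{91} \approx -689.36$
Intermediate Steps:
$u{\left(R,B \right)} = -12 + 15 R$ ($u{\left(R,B \right)} = 15 R - 12 = -12 + 15 R$)
$q{\left(Y \right)} = 2 Y$ ($q{\left(Y \right)} = 1 Y + Y = Y + Y = 2 Y$)
$q{\left(22 \right)} \left(\frac{116}{-28} + \frac{164}{-13}\right) + u{\left(4,10 \right)} = 2 \cdot 22 \left(\frac{116}{-28} + \frac{164}{-13}\right) + \left(-12 + 15 \cdot 4\right) = 44 \left(116 \left(- \frac{1}{28}\right) + 164 \left(- \frac{1}{13}\right)\right) + \left(-12 + 60\right) = 44 \left(- \frac{29}{7} - \frac{164}{13}\right) + 48 = 44 \left(- \frac{1525}{91}\right) + 48 = - \frac{67100}{91} + 48 = - \frac{62732}{91}$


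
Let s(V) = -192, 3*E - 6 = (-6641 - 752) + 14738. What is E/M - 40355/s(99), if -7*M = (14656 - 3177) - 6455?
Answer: 2077607/10048 ≈ 206.77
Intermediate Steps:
E = 7351/3 (E = 2 + ((-6641 - 752) + 14738)/3 = 2 + (-7393 + 14738)/3 = 2 + (1/3)*7345 = 2 + 7345/3 = 7351/3 ≈ 2450.3)
M = -5024/7 (M = -((14656 - 3177) - 6455)/7 = -(11479 - 6455)/7 = -1/7*5024 = -5024/7 ≈ -717.71)
E/M - 40355/s(99) = 7351/(3*(-5024/7)) - 40355/(-192) = (7351/3)*(-7/5024) - 40355*(-1/192) = -51457/15072 + 40355/192 = 2077607/10048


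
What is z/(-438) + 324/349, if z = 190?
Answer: 37801/76431 ≈ 0.49458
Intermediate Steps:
z/(-438) + 324/349 = 190/(-438) + 324/349 = 190*(-1/438) + 324*(1/349) = -95/219 + 324/349 = 37801/76431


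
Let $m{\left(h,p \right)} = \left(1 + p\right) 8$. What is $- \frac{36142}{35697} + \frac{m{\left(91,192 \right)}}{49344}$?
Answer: $- \frac{24003815}{24464344} \approx -0.98118$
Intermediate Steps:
$m{\left(h,p \right)} = 8 + 8 p$
$- \frac{36142}{35697} + \frac{m{\left(91,192 \right)}}{49344} = - \frac{36142}{35697} + \frac{8 + 8 \cdot 192}{49344} = \left(-36142\right) \frac{1}{35697} + \left(8 + 1536\right) \frac{1}{49344} = - \frac{36142}{35697} + 1544 \cdot \frac{1}{49344} = - \frac{36142}{35697} + \frac{193}{6168} = - \frac{24003815}{24464344}$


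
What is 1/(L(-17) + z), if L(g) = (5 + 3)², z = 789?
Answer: 1/853 ≈ 0.0011723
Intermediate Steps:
L(g) = 64 (L(g) = 8² = 64)
1/(L(-17) + z) = 1/(64 + 789) = 1/853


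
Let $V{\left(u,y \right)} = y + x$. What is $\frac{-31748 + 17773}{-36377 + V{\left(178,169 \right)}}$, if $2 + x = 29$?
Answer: $\frac{13975}{36181} \approx 0.38625$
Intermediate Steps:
$x = 27$ ($x = -2 + 29 = 27$)
$V{\left(u,y \right)} = 27 + y$ ($V{\left(u,y \right)} = y + 27 = 27 + y$)
$\frac{-31748 + 17773}{-36377 + V{\left(178,169 \right)}} = \frac{-31748 + 17773}{-36377 + \left(27 + 169\right)} = - \frac{13975}{-36377 + 196} = - \frac{13975}{-36181} = \left(-13975\right) \left(- \frac{1}{36181}\right) = \frac{13975}{36181}$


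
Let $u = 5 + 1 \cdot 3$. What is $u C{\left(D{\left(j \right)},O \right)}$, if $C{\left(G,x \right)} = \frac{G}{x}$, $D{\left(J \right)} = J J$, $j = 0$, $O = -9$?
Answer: $0$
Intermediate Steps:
$D{\left(J \right)} = J^{2}$
$u = 8$ ($u = 5 + 3 = 8$)
$u C{\left(D{\left(j \right)},O \right)} = 8 \frac{0^{2}}{-9} = 8 \cdot 0 \left(- \frac{1}{9}\right) = 8 \cdot 0 = 0$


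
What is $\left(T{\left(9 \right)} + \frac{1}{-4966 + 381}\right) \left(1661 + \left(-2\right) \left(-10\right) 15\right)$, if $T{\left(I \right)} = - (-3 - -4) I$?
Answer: $- \frac{80922626}{4585} \approx -17649.0$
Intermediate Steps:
$T{\left(I \right)} = - I$ ($T{\left(I \right)} = - (-3 + 4) I = \left(-1\right) 1 I = - I$)
$\left(T{\left(9 \right)} + \frac{1}{-4966 + 381}\right) \left(1661 + \left(-2\right) \left(-10\right) 15\right) = \left(\left(-1\right) 9 + \frac{1}{-4966 + 381}\right) \left(1661 + \left(-2\right) \left(-10\right) 15\right) = \left(-9 + \frac{1}{-4585}\right) \left(1661 + 20 \cdot 15\right) = \left(-9 - \frac{1}{4585}\right) \left(1661 + 300\right) = \left(- \frac{41266}{4585}\right) 1961 = - \frac{80922626}{4585}$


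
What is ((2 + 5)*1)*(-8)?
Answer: -56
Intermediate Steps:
((2 + 5)*1)*(-8) = (7*1)*(-8) = 7*(-8) = -56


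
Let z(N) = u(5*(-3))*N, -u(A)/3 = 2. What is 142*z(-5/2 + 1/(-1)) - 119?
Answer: 2863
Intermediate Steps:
u(A) = -6 (u(A) = -3*2 = -6)
z(N) = -6*N
142*z(-5/2 + 1/(-1)) - 119 = 142*(-6*(-5/2 + 1/(-1))) - 119 = 142*(-6*(-5*1/2 + 1*(-1))) - 119 = 142*(-6*(-5/2 - 1)) - 119 = 142*(-6*(-7/2)) - 119 = 142*21 - 119 = 2982 - 119 = 2863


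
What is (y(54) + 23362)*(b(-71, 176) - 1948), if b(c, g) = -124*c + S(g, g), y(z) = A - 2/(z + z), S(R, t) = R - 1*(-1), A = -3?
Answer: 8871320705/54 ≈ 1.6428e+8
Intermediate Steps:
S(R, t) = 1 + R (S(R, t) = R + 1 = 1 + R)
y(z) = -3 - 1/z (y(z) = -3 - 2/(z + z) = -3 - 2*1/(2*z) = -3 - 1/z)
b(c, g) = 1 + g - 124*c (b(c, g) = -124*c + (1 + g) = 1 + g - 124*c)
(y(54) + 23362)*(b(-71, 176) - 1948) = ((-3 - 1/54) + 23362)*((1 + 176 - 124*(-71)) - 1948) = ((-3 - 1*1/54) + 23362)*((1 + 176 + 8804) - 1948) = ((-3 - 1/54) + 23362)*(8981 - 1948) = (-163/54 + 23362)*7033 = (1261385/54)*7033 = 8871320705/54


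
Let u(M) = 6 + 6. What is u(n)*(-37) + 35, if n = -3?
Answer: -409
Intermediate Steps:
u(M) = 12
u(n)*(-37) + 35 = 12*(-37) + 35 = -444 + 35 = -409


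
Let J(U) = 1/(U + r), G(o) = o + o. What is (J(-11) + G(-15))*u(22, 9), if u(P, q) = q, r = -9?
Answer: -5409/20 ≈ -270.45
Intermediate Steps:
G(o) = 2*o
J(U) = 1/(-9 + U) (J(U) = 1/(U - 9) = 1/(-9 + U))
(J(-11) + G(-15))*u(22, 9) = (1/(-9 - 11) + 2*(-15))*9 = (1/(-20) - 30)*9 = (-1/20 - 30)*9 = -601/20*9 = -5409/20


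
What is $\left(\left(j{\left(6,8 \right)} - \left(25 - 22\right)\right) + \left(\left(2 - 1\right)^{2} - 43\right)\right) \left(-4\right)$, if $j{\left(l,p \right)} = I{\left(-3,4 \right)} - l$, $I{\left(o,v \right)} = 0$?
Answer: $204$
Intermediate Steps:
$j{\left(l,p \right)} = - l$ ($j{\left(l,p \right)} = 0 - l = - l$)
$\left(\left(j{\left(6,8 \right)} - \left(25 - 22\right)\right) + \left(\left(2 - 1\right)^{2} - 43\right)\right) \left(-4\right) = \left(\left(\left(-1\right) 6 - \left(25 - 22\right)\right) + \left(\left(2 - 1\right)^{2} - 43\right)\right) \left(-4\right) = \left(\left(-6 - 3\right) - \left(43 - 1^{2}\right)\right) \left(-4\right) = \left(\left(-6 - 3\right) + \left(1 - 43\right)\right) \left(-4\right) = \left(-9 - 42\right) \left(-4\right) = \left(-51\right) \left(-4\right) = 204$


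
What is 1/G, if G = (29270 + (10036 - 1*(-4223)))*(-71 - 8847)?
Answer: -1/388191622 ≈ -2.5760e-9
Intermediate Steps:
G = -388191622 (G = (29270 + (10036 + 4223))*(-8918) = (29270 + 14259)*(-8918) = 43529*(-8918) = -388191622)
1/G = 1/(-388191622) = -1/388191622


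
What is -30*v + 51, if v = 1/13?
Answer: 633/13 ≈ 48.692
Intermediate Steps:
v = 1/13 ≈ 0.076923
-30*v + 51 = -30*1/13 + 51 = -30/13 + 51 = 633/13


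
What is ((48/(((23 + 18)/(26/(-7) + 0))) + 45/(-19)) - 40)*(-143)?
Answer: 36428821/5453 ≈ 6680.5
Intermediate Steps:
((48/(((23 + 18)/(26/(-7) + 0))) + 45/(-19)) - 40)*(-143) = ((48/((41/(26*(-⅐) + 0))) + 45*(-1/19)) - 40)*(-143) = ((48/((41/(-26/7 + 0))) - 45/19) - 40)*(-143) = ((48/((41/(-26/7))) - 45/19) - 40)*(-143) = ((48/((41*(-7/26))) - 45/19) - 40)*(-143) = ((48/(-287/26) - 45/19) - 40)*(-143) = ((48*(-26/287) - 45/19) - 40)*(-143) = ((-1248/287 - 45/19) - 40)*(-143) = (-36627/5453 - 40)*(-143) = -254747/5453*(-143) = 36428821/5453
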